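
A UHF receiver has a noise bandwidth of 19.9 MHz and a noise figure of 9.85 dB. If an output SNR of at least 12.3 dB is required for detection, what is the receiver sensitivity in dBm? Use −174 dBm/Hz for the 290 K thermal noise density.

Sensitivity = −174 + 10 log₁₀(B) + NF + SNR_min
= −174 + 72.99 + 9.85 + 12.3
= −78.86 dBm → −78.9 dBm

−78.9 dBm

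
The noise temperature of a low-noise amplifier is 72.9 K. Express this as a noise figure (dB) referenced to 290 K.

F = 1 + T_e/T₀ = 1 + 72.9/290 = 1.25138
NF = 10 log₁₀(1.25138) = 0.974 dB

0.974 dB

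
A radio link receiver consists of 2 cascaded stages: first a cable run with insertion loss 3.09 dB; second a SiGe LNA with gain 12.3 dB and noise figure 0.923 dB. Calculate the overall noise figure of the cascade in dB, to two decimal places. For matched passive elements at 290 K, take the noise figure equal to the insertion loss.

Convert to linear (a loss of L dB is a gain of −L dB): F_i = 10^(NF_i/10), G_i = 10^(G_i,dB/10)
  Stage 1: F_1 = 10^(3.09/10) = 2.037, G_1 = 10^(−3.09/10) = 0.4909
  Stage 2: F_2 = 10^(0.923/10) = 1.237, G_2 = 10^(12.3/10) = 16.98
Friis cascade:
  F = 2.037 + (1.237 − 1)/0.4909 = 2.519
NF = 10 log₁₀(2.519) = 4.01 dB

4.01 dB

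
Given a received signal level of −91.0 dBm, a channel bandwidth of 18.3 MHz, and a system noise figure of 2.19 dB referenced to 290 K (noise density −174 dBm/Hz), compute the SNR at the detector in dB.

8.2 dB

Noise floor: N = −174 + 10 log₁₀(B) + NF
10 log₁₀(1.83×10⁷) = 72.62 dB
N = −174 + 72.62 + 2.19 = −99.19 dBm
SNR = P_sig − N = −91.0 − (−99.19) = 8.19 dB → 8.2 dB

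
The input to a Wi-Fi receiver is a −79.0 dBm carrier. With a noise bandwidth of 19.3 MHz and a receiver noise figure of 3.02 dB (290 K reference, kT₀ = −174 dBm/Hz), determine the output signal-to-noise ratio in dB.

Noise floor: N = −174 + 10 log₁₀(B) + NF
10 log₁₀(1.93×10⁷) = 72.86 dB
N = −174 + 72.86 + 3.02 = −98.12 dBm
SNR = P_sig − N = −79.0 − (−98.12) = 19.12 dB → 19.1 dB

19.1 dB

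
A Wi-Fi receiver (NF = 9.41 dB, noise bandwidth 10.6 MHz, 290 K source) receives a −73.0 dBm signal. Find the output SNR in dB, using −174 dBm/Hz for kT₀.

21.3 dB

Noise floor: N = −174 + 10 log₁₀(B) + NF
10 log₁₀(1.06×10⁷) = 70.25 dB
N = −174 + 70.25 + 9.41 = −94.34 dBm
SNR = P_sig − N = −73.0 − (−94.34) = 21.34 dB → 21.3 dB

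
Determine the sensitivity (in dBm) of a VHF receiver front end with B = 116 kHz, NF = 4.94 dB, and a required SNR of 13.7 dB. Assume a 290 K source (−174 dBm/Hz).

Sensitivity = −174 + 10 log₁₀(B) + NF + SNR_min
= −174 + 50.64 + 4.94 + 13.7
= −104.72 dBm → −104.7 dBm

−104.7 dBm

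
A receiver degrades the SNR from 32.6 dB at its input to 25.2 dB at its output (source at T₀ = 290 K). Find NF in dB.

NF (dB) = SNR_in(dB) − SNR_out(dB) when the source is at T₀
NF = 32.6 − 25.2 = 7.4 dB

7.4 dB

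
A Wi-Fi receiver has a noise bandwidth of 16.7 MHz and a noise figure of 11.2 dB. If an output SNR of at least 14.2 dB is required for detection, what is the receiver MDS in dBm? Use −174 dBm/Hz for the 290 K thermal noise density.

−76.4 dBm

Sensitivity = −174 + 10 log₁₀(B) + NF + SNR_min
= −174 + 72.23 + 11.2 + 14.2
= −76.37 dBm → −76.4 dBm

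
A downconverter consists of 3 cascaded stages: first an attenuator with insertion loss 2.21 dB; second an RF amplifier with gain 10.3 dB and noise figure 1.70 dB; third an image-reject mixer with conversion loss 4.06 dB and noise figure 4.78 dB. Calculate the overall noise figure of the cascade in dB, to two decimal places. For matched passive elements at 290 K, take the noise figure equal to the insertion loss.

4.43 dB

Convert to linear (a loss of L dB is a gain of −L dB): F_i = 10^(NF_i/10), G_i = 10^(G_i,dB/10)
  Stage 1: F_1 = 10^(2.21/10) = 1.663, G_1 = 10^(−2.21/10) = 0.6012
  Stage 2: F_2 = 10^(1.70/10) = 1.479, G_2 = 10^(10.3/10) = 10.72
  Stage 3: F_3 = 10^(4.78/10) = 3.006, G_3 = 10^(−4.06/10) = 0.3926
Friis cascade:
  F = 1.663 + (1.479 − 1)/0.6012 + (3.006 − 1)/6.442 = 2.772
NF = 10 log₁₀(2.772) = 4.43 dB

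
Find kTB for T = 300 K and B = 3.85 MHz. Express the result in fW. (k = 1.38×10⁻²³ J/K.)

P_n = kTB = 1.38×10⁻²³ × 300 × 3.85×10⁶ = 1.59×10⁻¹⁴ W = 15.9 fW

15.9 fW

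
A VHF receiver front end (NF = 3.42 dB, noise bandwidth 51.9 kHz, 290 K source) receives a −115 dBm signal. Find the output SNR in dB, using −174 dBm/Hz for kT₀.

8.4 dB

Noise floor: N = −174 + 10 log₁₀(B) + NF
10 log₁₀(5.19×10⁴) = 47.15 dB
N = −174 + 47.15 + 3.42 = −123.43 dBm
SNR = P_sig − N = −115 − (−123.43) = 8.43 dB → 8.4 dB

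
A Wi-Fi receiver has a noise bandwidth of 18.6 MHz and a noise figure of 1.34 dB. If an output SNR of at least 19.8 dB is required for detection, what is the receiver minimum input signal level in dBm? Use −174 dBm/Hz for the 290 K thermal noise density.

−80.2 dBm

Sensitivity = −174 + 10 log₁₀(B) + NF + SNR_min
= −174 + 72.7 + 1.34 + 19.8
= −80.16 dBm → −80.2 dBm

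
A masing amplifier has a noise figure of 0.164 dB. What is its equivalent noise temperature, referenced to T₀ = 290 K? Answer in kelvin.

11.2 K

F = 10^(0.164/10) = 1.03848
T_e = (F − 1)·T₀ = (1.03848 − 1) × 290 = 11.2 K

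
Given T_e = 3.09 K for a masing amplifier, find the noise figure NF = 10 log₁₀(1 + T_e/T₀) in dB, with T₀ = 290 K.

F = 1 + T_e/T₀ = 1 + 3.09/290 = 1.01066
NF = 10 log₁₀(1.01066) = 0.046 dB

0.046 dB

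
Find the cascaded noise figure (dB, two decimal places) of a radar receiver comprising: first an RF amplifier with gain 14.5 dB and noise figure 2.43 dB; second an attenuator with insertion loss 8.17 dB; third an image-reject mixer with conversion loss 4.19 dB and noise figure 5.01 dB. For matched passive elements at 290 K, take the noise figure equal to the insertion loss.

Convert to linear (a loss of L dB is a gain of −L dB): F_i = 10^(NF_i/10), G_i = 10^(G_i,dB/10)
  Stage 1: F_1 = 10^(2.43/10) = 1.750, G_1 = 10^(14.5/10) = 28.18
  Stage 2: F_2 = 10^(8.17/10) = 6.561, G_2 = 10^(−8.17/10) = 0.1524
  Stage 3: F_3 = 10^(5.01/10) = 3.170, G_3 = 10^(−4.19/10) = 0.3811
Friis cascade:
  F = 1.750 + (6.561 − 1)/28.18 + (3.170 − 1)/4.295 = 2.452
NF = 10 log₁₀(2.452) = 3.90 dB

3.90 dB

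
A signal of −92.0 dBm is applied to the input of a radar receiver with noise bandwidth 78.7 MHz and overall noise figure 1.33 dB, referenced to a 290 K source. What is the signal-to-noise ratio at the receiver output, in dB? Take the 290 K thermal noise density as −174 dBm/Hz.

1.7 dB

Noise floor: N = −174 + 10 log₁₀(B) + NF
10 log₁₀(7.87×10⁷) = 78.96 dB
N = −174 + 78.96 + 1.33 = −93.71 dBm
SNR = P_sig − N = −92.0 − (−93.71) = 1.71 dB → 1.7 dB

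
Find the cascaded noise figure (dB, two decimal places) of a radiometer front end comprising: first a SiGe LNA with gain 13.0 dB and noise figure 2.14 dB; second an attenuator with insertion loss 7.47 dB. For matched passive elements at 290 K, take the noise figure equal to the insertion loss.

2.71 dB

Convert to linear (a loss of L dB is a gain of −L dB): F_i = 10^(NF_i/10), G_i = 10^(G_i,dB/10)
  Stage 1: F_1 = 10^(2.14/10) = 1.637, G_1 = 10^(13.0/10) = 19.95
  Stage 2: F_2 = 10^(7.47/10) = 5.585, G_2 = 10^(−7.47/10) = 0.1791
Friis cascade:
  F = 1.637 + (5.585 − 1)/19.95 = 1.867
NF = 10 log₁₀(1.867) = 2.71 dB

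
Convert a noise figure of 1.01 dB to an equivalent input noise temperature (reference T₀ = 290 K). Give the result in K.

F = 10^(1.01/10) = 1.26183
T_e = (F − 1)·T₀ = (1.26183 − 1) × 290 = 75.9 K

75.9 K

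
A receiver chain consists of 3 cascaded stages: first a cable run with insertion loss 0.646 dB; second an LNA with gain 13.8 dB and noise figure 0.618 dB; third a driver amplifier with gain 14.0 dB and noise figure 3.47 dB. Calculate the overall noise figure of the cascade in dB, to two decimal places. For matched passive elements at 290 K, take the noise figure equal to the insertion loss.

Convert to linear (a loss of L dB is a gain of −L dB): F_i = 10^(NF_i/10), G_i = 10^(G_i,dB/10)
  Stage 1: F_1 = 10^(0.646/10) = 1.160, G_1 = 10^(−0.646/10) = 0.8618
  Stage 2: F_2 = 10^(0.618/10) = 1.153, G_2 = 10^(13.8/10) = 23.99
  Stage 3: F_3 = 10^(3.47/10) = 2.223, G_3 = 10^(14.0/10) = 25.12
Friis cascade:
  F = 1.160 + (1.153 − 1)/0.8618 + (2.223 − 1)/20.67 = 1.397
NF = 10 log₁₀(1.397) = 1.45 dB

1.45 dB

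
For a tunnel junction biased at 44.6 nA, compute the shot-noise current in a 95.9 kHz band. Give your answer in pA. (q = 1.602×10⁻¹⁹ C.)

I_n = √(2qI·B)
2qI·B = 2 × 1.602×10⁻¹⁹ × 4.46×10⁻⁸ × 9.59×10⁴ = 1.37×10⁻²¹ A²
I_n = √(1.37×10⁻²¹) = 3.70×10⁻¹¹ A = 37.0 pA

37.0 pA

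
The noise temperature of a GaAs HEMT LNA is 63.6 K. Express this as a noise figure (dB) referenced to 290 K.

F = 1 + T_e/T₀ = 1 + 63.6/290 = 1.21931
NF = 10 log₁₀(1.21931) = 0.861 dB

0.861 dB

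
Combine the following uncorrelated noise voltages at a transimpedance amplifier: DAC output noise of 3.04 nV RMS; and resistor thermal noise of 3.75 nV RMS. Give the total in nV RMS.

4.83 nV

Uncorrelated sources add in power (mean-square): V_tot = √(ΣV_i²)
V_tot = √[(3.04×10⁻⁹)² + (3.75×10⁻⁹)²] = 4.83×10⁻⁹ V = 4.83 nV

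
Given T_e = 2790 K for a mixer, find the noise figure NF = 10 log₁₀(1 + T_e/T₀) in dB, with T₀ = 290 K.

10.26 dB

F = 1 + T_e/T₀ = 1 + 2790/290 = 10.6207
NF = 10 log₁₀(10.6207) = 10.26 dB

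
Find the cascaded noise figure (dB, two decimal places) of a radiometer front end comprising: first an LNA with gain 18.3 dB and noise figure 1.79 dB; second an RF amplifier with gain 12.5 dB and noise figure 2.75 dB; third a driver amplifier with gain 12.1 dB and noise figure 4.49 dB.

1.83 dB

Convert to linear (a loss of L dB is a gain of −L dB): F_i = 10^(NF_i/10), G_i = 10^(G_i,dB/10)
  Stage 1: F_1 = 10^(1.79/10) = 1.510, G_1 = 10^(18.3/10) = 67.61
  Stage 2: F_2 = 10^(2.75/10) = 1.884, G_2 = 10^(12.5/10) = 17.78
  Stage 3: F_3 = 10^(4.49/10) = 2.812, G_3 = 10^(12.1/10) = 16.22
Friis cascade:
  F = 1.510 + (1.884 − 1)/67.61 + (2.812 − 1)/1202 = 1.525
NF = 10 log₁₀(1.525) = 1.83 dB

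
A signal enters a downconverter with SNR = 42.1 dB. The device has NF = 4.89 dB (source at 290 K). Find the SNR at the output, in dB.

By definition F = SNR_in/SNR_out, so in dB: SNR_out = SNR_in − NF
SNR_out = 42.1 − 4.89 = 37.21 dB

37.21 dB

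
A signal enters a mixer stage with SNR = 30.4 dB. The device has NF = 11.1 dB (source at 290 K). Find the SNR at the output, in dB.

19.3 dB

By definition F = SNR_in/SNR_out, so in dB: SNR_out = SNR_in − NF
SNR_out = 30.4 − 11.1 = 19.3 dB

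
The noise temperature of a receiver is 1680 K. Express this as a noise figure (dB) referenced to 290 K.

F = 1 + T_e/T₀ = 1 + 1680/290 = 6.7931
NF = 10 log₁₀(6.7931) = 8.32 dB

8.32 dB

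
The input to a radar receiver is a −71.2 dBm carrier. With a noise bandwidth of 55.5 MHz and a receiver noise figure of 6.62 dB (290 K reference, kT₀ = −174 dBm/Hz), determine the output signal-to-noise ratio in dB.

Noise floor: N = −174 + 10 log₁₀(B) + NF
10 log₁₀(5.55×10⁷) = 77.44 dB
N = −174 + 77.44 + 6.62 = −89.94 dBm
SNR = P_sig − N = −71.2 − (−89.94) = 18.74 dB → 18.7 dB

18.7 dB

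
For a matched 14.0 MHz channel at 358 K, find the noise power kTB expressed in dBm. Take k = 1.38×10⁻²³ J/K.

−101.6 dBm

P_n = kTB = 1.38×10⁻²³ × 358 × 1.40×10⁷ = 6.92×10⁻¹⁴ W
In dBm: 10 log₁₀(6.92×10⁻¹⁴ / 10⁻³) = −101.6 dBm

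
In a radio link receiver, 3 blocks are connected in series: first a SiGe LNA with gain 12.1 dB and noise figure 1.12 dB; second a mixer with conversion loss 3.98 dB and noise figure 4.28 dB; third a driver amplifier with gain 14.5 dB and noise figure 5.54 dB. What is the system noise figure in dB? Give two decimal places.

Convert to linear (a loss of L dB is a gain of −L dB): F_i = 10^(NF_i/10), G_i = 10^(G_i,dB/10)
  Stage 1: F_1 = 10^(1.12/10) = 1.294, G_1 = 10^(12.1/10) = 16.22
  Stage 2: F_2 = 10^(4.28/10) = 2.679, G_2 = 10^(−3.98/10) = 0.3999
  Stage 3: F_3 = 10^(5.54/10) = 3.581, G_3 = 10^(14.5/10) = 28.18
Friis cascade:
  F = 1.294 + (2.679 − 1)/16.22 + (3.581 − 1)/6.486 = 1.796
NF = 10 log₁₀(1.796) = 2.54 dB

2.54 dB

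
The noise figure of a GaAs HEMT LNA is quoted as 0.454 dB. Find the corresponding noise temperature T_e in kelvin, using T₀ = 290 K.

32.0 K

F = 10^(0.454/10) = 1.1102
T_e = (F − 1)·T₀ = (1.1102 − 1) × 290 = 32.0 K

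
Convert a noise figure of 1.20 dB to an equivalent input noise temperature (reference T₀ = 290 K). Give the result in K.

F = 10^(1.20/10) = 1.31826
T_e = (F − 1)·T₀ = (1.31826 − 1) × 290 = 92.3 K

92.3 K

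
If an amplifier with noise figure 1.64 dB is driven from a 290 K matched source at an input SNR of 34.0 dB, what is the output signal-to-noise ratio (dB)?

32.36 dB

By definition F = SNR_in/SNR_out, so in dB: SNR_out = SNR_in − NF
SNR_out = 34.0 − 1.64 = 32.36 dB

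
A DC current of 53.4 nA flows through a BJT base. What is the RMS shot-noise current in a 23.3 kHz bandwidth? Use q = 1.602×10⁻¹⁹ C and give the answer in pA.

I_n = √(2qI·B)
2qI·B = 2 × 1.602×10⁻¹⁹ × 5.34×10⁻⁸ × 2.33×10⁴ = 3.99×10⁻²² A²
I_n = √(3.99×10⁻²²) = 2.00×10⁻¹¹ A = 20.0 pA

20.0 pA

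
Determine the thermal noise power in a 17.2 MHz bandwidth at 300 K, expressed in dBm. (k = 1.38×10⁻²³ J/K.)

P_n = kTB = 1.38×10⁻²³ × 300 × 1.72×10⁷ = 7.12×10⁻¹⁴ W
In dBm: 10 log₁₀(7.12×10⁻¹⁴ / 10⁻³) = −101.5 dBm

−101.5 dBm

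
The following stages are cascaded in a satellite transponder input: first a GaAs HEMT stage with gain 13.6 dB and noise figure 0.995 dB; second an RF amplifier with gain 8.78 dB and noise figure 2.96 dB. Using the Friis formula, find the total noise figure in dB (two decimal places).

Convert to linear (a loss of L dB is a gain of −L dB): F_i = 10^(NF_i/10), G_i = 10^(G_i,dB/10)
  Stage 1: F_1 = 10^(0.995/10) = 1.257, G_1 = 10^(13.6/10) = 22.91
  Stage 2: F_2 = 10^(2.96/10) = 1.977, G_2 = 10^(8.78/10) = 7.551
Friis cascade:
  F = 1.257 + (1.977 − 1)/22.91 = 1.300
NF = 10 log₁₀(1.300) = 1.14 dB

1.14 dB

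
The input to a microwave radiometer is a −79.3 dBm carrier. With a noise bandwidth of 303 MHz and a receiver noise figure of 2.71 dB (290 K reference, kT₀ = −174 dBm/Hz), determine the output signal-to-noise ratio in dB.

7.2 dB

Noise floor: N = −174 + 10 log₁₀(B) + NF
10 log₁₀(3.03×10⁸) = 84.81 dB
N = −174 + 84.81 + 2.71 = −86.48 dBm
SNR = P_sig − N = −79.3 − (−86.48) = 7.18 dB → 7.2 dB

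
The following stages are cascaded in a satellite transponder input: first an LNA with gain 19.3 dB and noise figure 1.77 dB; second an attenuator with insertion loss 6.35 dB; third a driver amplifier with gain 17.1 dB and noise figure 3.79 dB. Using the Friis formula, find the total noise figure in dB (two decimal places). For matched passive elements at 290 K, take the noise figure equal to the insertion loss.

2.08 dB

Convert to linear (a loss of L dB is a gain of −L dB): F_i = 10^(NF_i/10), G_i = 10^(G_i,dB/10)
  Stage 1: F_1 = 10^(1.77/10) = 1.503, G_1 = 10^(19.3/10) = 85.11
  Stage 2: F_2 = 10^(6.35/10) = 4.315, G_2 = 10^(−6.35/10) = 0.2317
  Stage 3: F_3 = 10^(3.79/10) = 2.393, G_3 = 10^(17.1/10) = 51.29
Friis cascade:
  F = 1.503 + (4.315 − 1)/85.11 + (2.393 − 1)/19.72 = 1.613
NF = 10 log₁₀(1.613) = 2.08 dB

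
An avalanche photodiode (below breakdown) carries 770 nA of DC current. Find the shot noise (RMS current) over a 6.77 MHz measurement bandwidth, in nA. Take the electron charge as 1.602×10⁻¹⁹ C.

I_n = √(2qI·B)
2qI·B = 2 × 1.602×10⁻¹⁹ × 7.70×10⁻⁷ × 6.77×10⁶ = 1.67×10⁻¹⁸ A²
I_n = √(1.67×10⁻¹⁸) = 1.29×10⁻⁹ A = 1.29 nA

1.29 nA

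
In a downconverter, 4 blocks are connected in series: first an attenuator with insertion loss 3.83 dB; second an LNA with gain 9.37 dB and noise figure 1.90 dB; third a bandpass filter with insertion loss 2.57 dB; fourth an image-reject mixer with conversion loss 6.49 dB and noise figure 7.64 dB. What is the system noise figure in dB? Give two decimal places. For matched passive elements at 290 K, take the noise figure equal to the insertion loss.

Convert to linear (a loss of L dB is a gain of −L dB): F_i = 10^(NF_i/10), G_i = 10^(G_i,dB/10)
  Stage 1: F_1 = 10^(3.83/10) = 2.415, G_1 = 10^(−3.83/10) = 0.4140
  Stage 2: F_2 = 10^(1.90/10) = 1.549, G_2 = 10^(9.37/10) = 8.650
  Stage 3: F_3 = 10^(2.57/10) = 1.807, G_3 = 10^(−2.57/10) = 0.5534
  Stage 4: F_4 = 10^(7.64/10) = 5.808, G_4 = 10^(−6.49/10) = 0.2244
Friis cascade:
  F = 2.415 + (1.549 − 1)/0.4140 + (1.807 − 1)/3.581 + (5.808 − 1)/1.982 = 6.393
NF = 10 log₁₀(6.393) = 8.06 dB

8.06 dB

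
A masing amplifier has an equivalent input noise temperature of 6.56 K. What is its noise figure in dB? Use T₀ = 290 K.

F = 1 + T_e/T₀ = 1 + 6.56/290 = 1.02262
NF = 10 log₁₀(1.02262) = 0.097 dB

0.097 dB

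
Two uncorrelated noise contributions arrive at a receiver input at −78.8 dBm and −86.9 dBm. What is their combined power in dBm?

Convert to linear, add, convert back:
P₁ = 1.32×10⁻¹¹ W, P₂ = 2.04×10⁻¹² W
P_tot = 1.52×10⁻¹¹ W → 10 log₁₀(P_tot / 10⁻³) = −78.2 dBm

−78.2 dBm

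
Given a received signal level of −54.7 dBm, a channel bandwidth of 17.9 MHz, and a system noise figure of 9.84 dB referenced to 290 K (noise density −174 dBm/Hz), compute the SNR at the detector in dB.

Noise floor: N = −174 + 10 log₁₀(B) + NF
10 log₁₀(1.79×10⁷) = 72.53 dB
N = −174 + 72.53 + 9.84 = −91.63 dBm
SNR = P_sig − N = −54.7 − (−91.63) = 36.93 dB → 36.9 dB

36.9 dB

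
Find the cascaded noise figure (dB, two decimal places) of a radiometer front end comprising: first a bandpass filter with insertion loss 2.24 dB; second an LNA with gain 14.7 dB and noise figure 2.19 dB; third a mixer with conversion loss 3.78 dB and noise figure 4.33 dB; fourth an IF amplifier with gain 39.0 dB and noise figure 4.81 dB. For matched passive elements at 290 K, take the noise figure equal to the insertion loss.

4.98 dB

Convert to linear (a loss of L dB is a gain of −L dB): F_i = 10^(NF_i/10), G_i = 10^(G_i,dB/10)
  Stage 1: F_1 = 10^(2.24/10) = 1.675, G_1 = 10^(−2.24/10) = 0.5970
  Stage 2: F_2 = 10^(2.19/10) = 1.656, G_2 = 10^(14.7/10) = 29.51
  Stage 3: F_3 = 10^(4.33/10) = 2.710, G_3 = 10^(−3.78/10) = 0.4188
  Stage 4: F_4 = 10^(4.81/10) = 3.027, G_4 = 10^(39.0/10) = 7943
Friis cascade:
  F = 1.675 + (1.656 − 1)/0.5970 + (2.710 − 1)/17.62 + (3.027 − 1)/7.379 = 3.145
NF = 10 log₁₀(3.145) = 4.98 dB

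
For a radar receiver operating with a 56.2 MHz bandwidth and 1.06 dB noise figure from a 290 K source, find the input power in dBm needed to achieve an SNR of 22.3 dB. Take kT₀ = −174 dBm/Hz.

−73.1 dBm

Sensitivity = −174 + 10 log₁₀(B) + NF + SNR_min
= −174 + 77.5 + 1.06 + 22.3
= −73.14 dBm → −73.1 dBm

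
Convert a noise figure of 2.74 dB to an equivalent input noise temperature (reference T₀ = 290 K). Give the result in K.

255 K

F = 10^(2.74/10) = 1.87932
T_e = (F − 1)·T₀ = (1.87932 − 1) × 290 = 255 K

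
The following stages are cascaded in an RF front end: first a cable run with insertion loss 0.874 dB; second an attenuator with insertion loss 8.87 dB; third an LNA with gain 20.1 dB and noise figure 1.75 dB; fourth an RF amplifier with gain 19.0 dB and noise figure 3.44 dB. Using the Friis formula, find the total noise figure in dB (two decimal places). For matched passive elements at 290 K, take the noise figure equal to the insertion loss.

Convert to linear (a loss of L dB is a gain of −L dB): F_i = 10^(NF_i/10), G_i = 10^(G_i,dB/10)
  Stage 1: F_1 = 10^(0.874/10) = 1.223, G_1 = 10^(−0.874/10) = 0.8177
  Stage 2: F_2 = 10^(8.87/10) = 7.709, G_2 = 10^(−8.87/10) = 0.1297
  Stage 3: F_3 = 10^(1.75/10) = 1.496, G_3 = 10^(20.1/10) = 102.3
  Stage 4: F_4 = 10^(3.44/10) = 2.208, G_4 = 10^(19.0/10) = 79.43
Friis cascade:
  F = 1.223 + (7.709 − 1)/0.8177 + (1.496 − 1)/0.1061 + (2.208 − 1)/10.85 = 14.22
NF = 10 log₁₀(14.22) = 11.53 dB

11.53 dB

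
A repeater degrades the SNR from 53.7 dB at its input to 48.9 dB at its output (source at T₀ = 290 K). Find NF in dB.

4.8 dB

NF (dB) = SNR_in(dB) − SNR_out(dB) when the source is at T₀
NF = 53.7 − 48.9 = 4.8 dB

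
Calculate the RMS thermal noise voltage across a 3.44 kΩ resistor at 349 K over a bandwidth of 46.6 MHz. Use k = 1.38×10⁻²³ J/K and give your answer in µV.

V_n = √(4kTRB)
4kTRB = 4 × 1.38×10⁻²³ × 349 × 3.44×10³ × 4.66×10⁷ = 3.09×10⁻⁹ V²
V_n = √(3.09×10⁻⁹) = 5.56×10⁻⁵ V = 55.6 µV

55.6 µV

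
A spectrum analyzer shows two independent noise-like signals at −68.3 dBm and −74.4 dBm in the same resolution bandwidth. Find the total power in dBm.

Convert to linear, add, convert back:
P₁ = 1.48×10⁻¹⁰ W, P₂ = 3.63×10⁻¹¹ W
P_tot = 1.84×10⁻¹⁰ W → 10 log₁₀(P_tot / 10⁻³) = −67.3 dBm

−67.3 dBm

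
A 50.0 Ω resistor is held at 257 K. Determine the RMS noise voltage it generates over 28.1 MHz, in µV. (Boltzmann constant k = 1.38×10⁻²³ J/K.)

4.46 µV

V_n = √(4kTRB)
4kTRB = 4 × 1.38×10⁻²³ × 257 × 5.00×10¹ × 2.81×10⁷ = 1.99×10⁻¹¹ V²
V_n = √(1.99×10⁻¹¹) = 4.46×10⁻⁶ V = 4.46 µV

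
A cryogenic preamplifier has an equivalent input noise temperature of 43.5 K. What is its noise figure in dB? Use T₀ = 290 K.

0.607 dB

F = 1 + T_e/T₀ = 1 + 43.5/290 = 1.15
NF = 10 log₁₀(1.15) = 0.607 dB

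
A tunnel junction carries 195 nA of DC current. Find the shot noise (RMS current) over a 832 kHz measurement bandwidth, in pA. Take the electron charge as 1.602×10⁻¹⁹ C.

I_n = √(2qI·B)
2qI·B = 2 × 1.602×10⁻¹⁹ × 1.95×10⁻⁷ × 8.32×10⁵ = 5.20×10⁻²⁰ A²
I_n = √(5.20×10⁻²⁰) = 2.28×10⁻¹⁰ A = 228 pA

228 pA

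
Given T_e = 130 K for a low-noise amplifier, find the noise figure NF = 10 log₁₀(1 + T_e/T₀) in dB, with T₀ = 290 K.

1.61 dB

F = 1 + T_e/T₀ = 1 + 130/290 = 1.44828
NF = 10 log₁₀(1.44828) = 1.61 dB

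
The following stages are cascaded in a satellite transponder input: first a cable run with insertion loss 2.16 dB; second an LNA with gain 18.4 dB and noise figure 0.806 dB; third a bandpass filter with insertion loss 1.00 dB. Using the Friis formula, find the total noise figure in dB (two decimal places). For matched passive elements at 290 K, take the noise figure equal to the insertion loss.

2.98 dB

Convert to linear (a loss of L dB is a gain of −L dB): F_i = 10^(NF_i/10), G_i = 10^(G_i,dB/10)
  Stage 1: F_1 = 10^(2.16/10) = 1.644, G_1 = 10^(−2.16/10) = 0.6081
  Stage 2: F_2 = 10^(0.806/10) = 1.204, G_2 = 10^(18.4/10) = 69.18
  Stage 3: F_3 = 10^(1.00/10) = 1.259, G_3 = 10^(−1.00/10) = 0.7943
Friis cascade:
  F = 1.644 + (1.204 − 1)/0.6081 + (1.259 − 1)/42.07 = 1.986
NF = 10 log₁₀(1.986) = 2.98 dB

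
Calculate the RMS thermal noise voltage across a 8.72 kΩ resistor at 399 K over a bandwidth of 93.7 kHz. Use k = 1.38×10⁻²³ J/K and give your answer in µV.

4.24 µV

V_n = √(4kTRB)
4kTRB = 4 × 1.38×10⁻²³ × 399 × 8.72×10³ × 9.37×10⁴ = 1.80×10⁻¹¹ V²
V_n = √(1.80×10⁻¹¹) = 4.24×10⁻⁶ V = 4.24 µV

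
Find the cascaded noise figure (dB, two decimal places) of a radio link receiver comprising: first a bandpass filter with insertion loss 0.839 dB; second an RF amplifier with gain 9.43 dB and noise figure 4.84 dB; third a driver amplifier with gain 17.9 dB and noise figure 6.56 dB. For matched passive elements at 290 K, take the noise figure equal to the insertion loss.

Convert to linear (a loss of L dB is a gain of −L dB): F_i = 10^(NF_i/10), G_i = 10^(G_i,dB/10)
  Stage 1: F_1 = 10^(0.839/10) = 1.213, G_1 = 10^(−0.839/10) = 0.8243
  Stage 2: F_2 = 10^(4.84/10) = 3.048, G_2 = 10^(9.43/10) = 8.770
  Stage 3: F_3 = 10^(6.56/10) = 4.529, G_3 = 10^(17.9/10) = 61.66
Friis cascade:
  F = 1.213 + (3.048 − 1)/0.8243 + (4.529 − 1)/7.229 = 4.186
NF = 10 log₁₀(4.186) = 6.22 dB

6.22 dB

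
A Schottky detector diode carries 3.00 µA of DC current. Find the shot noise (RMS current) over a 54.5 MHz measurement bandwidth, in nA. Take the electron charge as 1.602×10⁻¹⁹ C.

I_n = √(2qI·B)
2qI·B = 2 × 1.602×10⁻¹⁹ × 3.00×10⁻⁶ × 5.45×10⁷ = 5.24×10⁻¹⁷ A²
I_n = √(5.24×10⁻¹⁷) = 7.24×10⁻⁹ A = 7.24 nA

7.24 nA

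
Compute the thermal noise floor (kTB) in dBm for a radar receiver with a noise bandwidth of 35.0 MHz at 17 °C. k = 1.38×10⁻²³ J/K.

−98.5 dBm

T = 17 °C + 273.15 = 290.15 K
P_n = kTB = 1.38×10⁻²³ × 290.15 × 3.50×10⁷ = 1.40×10⁻¹³ W
In dBm: 10 log₁₀(1.40×10⁻¹³ / 10⁻³) = −98.5 dBm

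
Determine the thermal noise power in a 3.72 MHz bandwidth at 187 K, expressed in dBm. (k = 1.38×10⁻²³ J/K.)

−110.2 dBm

P_n = kTB = 1.38×10⁻²³ × 187 × 3.72×10⁶ = 9.60×10⁻¹⁵ W
In dBm: 10 log₁₀(9.60×10⁻¹⁵ / 10⁻³) = −110.2 dBm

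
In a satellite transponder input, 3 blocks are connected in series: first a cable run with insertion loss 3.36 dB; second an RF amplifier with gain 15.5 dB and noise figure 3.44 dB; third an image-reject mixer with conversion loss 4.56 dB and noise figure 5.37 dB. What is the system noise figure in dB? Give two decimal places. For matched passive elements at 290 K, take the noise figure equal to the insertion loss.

Convert to linear (a loss of L dB is a gain of −L dB): F_i = 10^(NF_i/10), G_i = 10^(G_i,dB/10)
  Stage 1: F_1 = 10^(3.36/10) = 2.168, G_1 = 10^(−3.36/10) = 0.4613
  Stage 2: F_2 = 10^(3.44/10) = 2.208, G_2 = 10^(15.5/10) = 35.48
  Stage 3: F_3 = 10^(5.37/10) = 3.443, G_3 = 10^(−4.56/10) = 0.3499
Friis cascade:
  F = 2.168 + (2.208 − 1)/0.4613 + (3.443 − 1)/16.37 = 4.936
NF = 10 log₁₀(4.936) = 6.93 dB

6.93 dB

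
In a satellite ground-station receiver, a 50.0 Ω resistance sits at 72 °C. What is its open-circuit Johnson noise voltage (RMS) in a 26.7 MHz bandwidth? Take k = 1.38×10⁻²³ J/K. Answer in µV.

T = 72 °C + 273.15 = 345.15 K
V_n = √(4kTRB)
4kTRB = 4 × 1.38×10⁻²³ × 345.15 × 5.00×10¹ × 2.67×10⁷ = 2.54×10⁻¹¹ V²
V_n = √(2.54×10⁻¹¹) = 5.04×10⁻⁶ V = 5.04 µV

5.04 µV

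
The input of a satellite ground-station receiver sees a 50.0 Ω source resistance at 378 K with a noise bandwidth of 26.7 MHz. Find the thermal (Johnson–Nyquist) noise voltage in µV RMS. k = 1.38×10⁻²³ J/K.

V_n = √(4kTRB)
4kTRB = 4 × 1.38×10⁻²³ × 378 × 5.00×10¹ × 2.67×10⁷ = 2.79×10⁻¹¹ V²
V_n = √(2.79×10⁻¹¹) = 5.28×10⁻⁶ V = 5.28 µV

5.28 µV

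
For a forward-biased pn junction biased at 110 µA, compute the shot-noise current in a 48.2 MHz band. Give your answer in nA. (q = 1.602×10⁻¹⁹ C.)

41.2 nA

I_n = √(2qI·B)
2qI·B = 2 × 1.602×10⁻¹⁹ × 1.10×10⁻⁴ × 4.82×10⁷ = 1.70×10⁻¹⁵ A²
I_n = √(1.70×10⁻¹⁵) = 4.12×10⁻⁸ A = 41.2 nA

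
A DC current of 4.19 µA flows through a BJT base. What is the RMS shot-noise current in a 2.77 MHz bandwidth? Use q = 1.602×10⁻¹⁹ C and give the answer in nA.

I_n = √(2qI·B)
2qI·B = 2 × 1.602×10⁻¹⁹ × 4.19×10⁻⁶ × 2.77×10⁶ = 3.72×10⁻¹⁸ A²
I_n = √(3.72×10⁻¹⁸) = 1.93×10⁻⁹ A = 1.93 nA

1.93 nA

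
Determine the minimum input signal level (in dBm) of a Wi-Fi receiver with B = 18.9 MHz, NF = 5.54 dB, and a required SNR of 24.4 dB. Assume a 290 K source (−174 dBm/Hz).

Sensitivity = −174 + 10 log₁₀(B) + NF + SNR_min
= −174 + 72.76 + 5.54 + 24.4
= −71.30 dBm → −71.3 dBm

−71.3 dBm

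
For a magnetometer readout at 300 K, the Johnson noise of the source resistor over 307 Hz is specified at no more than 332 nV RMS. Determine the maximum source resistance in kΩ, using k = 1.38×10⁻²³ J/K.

Johnson–Nyquist: V_n = √(4kTRB) ⇒ R = V_n² / (4kTB)
4kTB = 4 × 1.38×10⁻²³ × 300 × 3.07×10² = 5.08×10⁻¹⁸
R = (3.32×10⁻⁷)² / 5.08×10⁻¹⁸ = 2.17×10⁴ Ω = 21.7 kΩ

21.7 kΩ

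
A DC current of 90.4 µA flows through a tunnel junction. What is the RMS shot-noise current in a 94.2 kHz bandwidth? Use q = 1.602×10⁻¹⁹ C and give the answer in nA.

1.65 nA

I_n = √(2qI·B)
2qI·B = 2 × 1.602×10⁻¹⁹ × 9.04×10⁻⁵ × 9.42×10⁴ = 2.73×10⁻¹⁸ A²
I_n = √(2.73×10⁻¹⁸) = 1.65×10⁻⁹ A = 1.65 nA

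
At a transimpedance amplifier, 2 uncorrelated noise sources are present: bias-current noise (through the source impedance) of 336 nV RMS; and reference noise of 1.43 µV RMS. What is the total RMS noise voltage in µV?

Uncorrelated sources add in power (mean-square): V_tot = √(ΣV_i²)
V_tot = √[(3.36×10⁻⁷)² + (1.43×10⁻⁶)²] = 1.47×10⁻⁶ V = 1.47 µV

1.47 µV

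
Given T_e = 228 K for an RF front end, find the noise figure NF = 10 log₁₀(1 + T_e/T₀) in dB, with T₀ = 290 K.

F = 1 + T_e/T₀ = 1 + 228/290 = 1.78621
NF = 10 log₁₀(1.78621) = 2.52 dB

2.52 dB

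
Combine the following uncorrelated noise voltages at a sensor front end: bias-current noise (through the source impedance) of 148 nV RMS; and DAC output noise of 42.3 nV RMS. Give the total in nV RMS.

Uncorrelated sources add in power (mean-square): V_tot = √(ΣV_i²)
V_tot = √[(1.48×10⁻⁷)² + (4.23×10⁻⁸)²] = 1.54×10⁻⁷ V = 154 nV

154 nV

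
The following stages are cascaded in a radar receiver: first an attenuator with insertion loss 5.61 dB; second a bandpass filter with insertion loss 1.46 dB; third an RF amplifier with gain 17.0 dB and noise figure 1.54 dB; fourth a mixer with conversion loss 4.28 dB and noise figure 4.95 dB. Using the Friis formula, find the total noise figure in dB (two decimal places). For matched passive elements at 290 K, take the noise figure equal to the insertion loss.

Convert to linear (a loss of L dB is a gain of −L dB): F_i = 10^(NF_i/10), G_i = 10^(G_i,dB/10)
  Stage 1: F_1 = 10^(5.61/10) = 3.639, G_1 = 10^(−5.61/10) = 0.2748
  Stage 2: F_2 = 10^(1.46/10) = 1.400, G_2 = 10^(−1.46/10) = 0.7145
  Stage 3: F_3 = 10^(1.54/10) = 1.426, G_3 = 10^(17.0/10) = 50.12
  Stage 4: F_4 = 10^(4.95/10) = 3.126, G_4 = 10^(−4.28/10) = 0.3733
Friis cascade:
  F = 3.639 + (1.400 − 1)/0.2748 + (1.426 − 1)/0.1963 + (3.126 − 1)/9.840 = 7.477
NF = 10 log₁₀(7.477) = 8.74 dB

8.74 dB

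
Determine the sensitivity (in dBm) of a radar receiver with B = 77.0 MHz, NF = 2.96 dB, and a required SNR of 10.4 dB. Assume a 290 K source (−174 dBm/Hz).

Sensitivity = −174 + 10 log₁₀(B) + NF + SNR_min
= −174 + 78.86 + 2.96 + 10.4
= −81.78 dBm → −81.8 dBm

−81.8 dBm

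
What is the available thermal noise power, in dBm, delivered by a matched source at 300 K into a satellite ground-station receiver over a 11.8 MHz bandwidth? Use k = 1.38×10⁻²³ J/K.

−103.1 dBm

P_n = kTB = 1.38×10⁻²³ × 300 × 1.18×10⁷ = 4.89×10⁻¹⁴ W
In dBm: 10 log₁₀(4.89×10⁻¹⁴ / 10⁻³) = −103.1 dBm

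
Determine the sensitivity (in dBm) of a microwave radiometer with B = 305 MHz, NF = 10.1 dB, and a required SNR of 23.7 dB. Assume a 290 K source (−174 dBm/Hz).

−55.4 dBm

Sensitivity = −174 + 10 log₁₀(B) + NF + SNR_min
= −174 + 84.84 + 10.1 + 23.7
= −55.36 dBm → −55.4 dBm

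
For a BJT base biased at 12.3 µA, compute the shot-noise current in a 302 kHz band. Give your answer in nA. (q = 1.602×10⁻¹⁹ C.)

1.09 nA

I_n = √(2qI·B)
2qI·B = 2 × 1.602×10⁻¹⁹ × 1.23×10⁻⁵ × 3.02×10⁵ = 1.19×10⁻¹⁸ A²
I_n = √(1.19×10⁻¹⁸) = 1.09×10⁻⁹ A = 1.09 nA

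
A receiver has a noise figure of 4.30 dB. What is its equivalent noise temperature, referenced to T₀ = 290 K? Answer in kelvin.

491 K

F = 10^(4.30/10) = 2.69153
T_e = (F − 1)·T₀ = (2.69153 − 1) × 290 = 491 K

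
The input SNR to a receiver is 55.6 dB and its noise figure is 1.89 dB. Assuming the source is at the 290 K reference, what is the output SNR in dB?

53.71 dB

By definition F = SNR_in/SNR_out, so in dB: SNR_out = SNR_in − NF
SNR_out = 55.6 − 1.89 = 53.71 dB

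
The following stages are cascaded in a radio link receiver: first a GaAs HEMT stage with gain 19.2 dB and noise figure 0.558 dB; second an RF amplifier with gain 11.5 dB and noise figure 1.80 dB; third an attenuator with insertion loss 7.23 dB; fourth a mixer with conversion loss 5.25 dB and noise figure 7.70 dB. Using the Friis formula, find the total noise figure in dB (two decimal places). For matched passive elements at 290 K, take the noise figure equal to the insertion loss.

0.68 dB

Convert to linear (a loss of L dB is a gain of −L dB): F_i = 10^(NF_i/10), G_i = 10^(G_i,dB/10)
  Stage 1: F_1 = 10^(0.558/10) = 1.137, G_1 = 10^(19.2/10) = 83.18
  Stage 2: F_2 = 10^(1.80/10) = 1.514, G_2 = 10^(11.5/10) = 14.13
  Stage 3: F_3 = 10^(7.23/10) = 5.284, G_3 = 10^(−7.23/10) = 0.1892
  Stage 4: F_4 = 10^(7.70/10) = 5.888, G_4 = 10^(−5.25/10) = 0.2985
Friis cascade:
  F = 1.137 + (1.514 − 1)/83.18 + (5.284 − 1)/1175 + (5.888 − 1)/222.3 = 1.169
NF = 10 log₁₀(1.169) = 0.68 dB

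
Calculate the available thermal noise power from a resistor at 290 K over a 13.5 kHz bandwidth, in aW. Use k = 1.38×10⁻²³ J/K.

54.0 aW

P_n = kTB = 1.38×10⁻²³ × 290 × 1.35×10⁴ = 5.40×10⁻¹⁷ W = 54.0 aW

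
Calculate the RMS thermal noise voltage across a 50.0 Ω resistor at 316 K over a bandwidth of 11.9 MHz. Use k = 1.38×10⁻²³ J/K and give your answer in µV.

V_n = √(4kTRB)
4kTRB = 4 × 1.38×10⁻²³ × 316 × 5.00×10¹ × 1.19×10⁷ = 1.04×10⁻¹¹ V²
V_n = √(1.04×10⁻¹¹) = 3.22×10⁻⁶ V = 3.22 µV

3.22 µV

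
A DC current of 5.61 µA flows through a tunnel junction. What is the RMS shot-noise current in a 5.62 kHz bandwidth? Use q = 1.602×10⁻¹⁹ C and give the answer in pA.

101 pA

I_n = √(2qI·B)
2qI·B = 2 × 1.602×10⁻¹⁹ × 5.61×10⁻⁶ × 5.62×10³ = 1.01×10⁻²⁰ A²
I_n = √(1.01×10⁻²⁰) = 1.01×10⁻¹⁰ A = 101 pA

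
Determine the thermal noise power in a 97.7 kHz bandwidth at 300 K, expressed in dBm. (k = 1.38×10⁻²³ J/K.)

P_n = kTB = 1.38×10⁻²³ × 300 × 9.77×10⁴ = 4.04×10⁻¹⁶ W
In dBm: 10 log₁₀(4.04×10⁻¹⁶ / 10⁻³) = −123.9 dBm

−123.9 dBm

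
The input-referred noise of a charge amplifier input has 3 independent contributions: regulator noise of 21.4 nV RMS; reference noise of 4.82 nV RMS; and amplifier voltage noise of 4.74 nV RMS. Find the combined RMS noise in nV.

22.4 nV

Uncorrelated sources add in power (mean-square): V_tot = √(ΣV_i²)
V_tot = √[(2.14×10⁻⁸)² + (4.82×10⁻⁹)² + (4.74×10⁻⁹)²] = 2.24×10⁻⁸ V = 22.4 nV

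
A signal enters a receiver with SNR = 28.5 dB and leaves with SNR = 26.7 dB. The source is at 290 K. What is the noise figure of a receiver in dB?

NF (dB) = SNR_in(dB) − SNR_out(dB) when the source is at T₀
NF = 28.5 − 26.7 = 1.8 dB

1.8 dB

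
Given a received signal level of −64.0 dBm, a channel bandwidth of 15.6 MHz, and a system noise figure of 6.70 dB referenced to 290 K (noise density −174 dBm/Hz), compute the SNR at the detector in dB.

Noise floor: N = −174 + 10 log₁₀(B) + NF
10 log₁₀(1.56×10⁷) = 71.93 dB
N = −174 + 71.93 + 6.70 = −95.37 dBm
SNR = P_sig − N = −64.0 − (−95.37) = 31.37 dB → 31.4 dB

31.4 dB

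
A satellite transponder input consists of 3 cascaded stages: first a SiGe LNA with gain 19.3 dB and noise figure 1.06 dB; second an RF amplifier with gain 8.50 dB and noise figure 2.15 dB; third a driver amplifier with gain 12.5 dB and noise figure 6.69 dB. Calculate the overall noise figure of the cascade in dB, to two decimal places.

Convert to linear (a loss of L dB is a gain of −L dB): F_i = 10^(NF_i/10), G_i = 10^(G_i,dB/10)
  Stage 1: F_1 = 10^(1.06/10) = 1.276, G_1 = 10^(19.3/10) = 85.11
  Stage 2: F_2 = 10^(2.15/10) = 1.641, G_2 = 10^(8.50/10) = 7.079
  Stage 3: F_3 = 10^(6.69/10) = 4.667, G_3 = 10^(12.5/10) = 17.78
Friis cascade:
  F = 1.276 + (1.641 − 1)/85.11 + (4.667 − 1)/602.6 = 1.290
NF = 10 log₁₀(1.290) = 1.11 dB

1.11 dB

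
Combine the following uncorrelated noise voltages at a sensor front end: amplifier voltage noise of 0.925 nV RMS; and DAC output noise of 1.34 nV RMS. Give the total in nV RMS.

1.63 nV

Uncorrelated sources add in power (mean-square): V_tot = √(ΣV_i²)
V_tot = √[(9.25×10⁻¹⁰)² + (1.34×10⁻⁹)²] = 1.63×10⁻⁹ V = 1.63 nV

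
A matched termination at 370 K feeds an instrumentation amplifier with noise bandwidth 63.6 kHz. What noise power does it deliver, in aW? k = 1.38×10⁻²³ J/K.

P_n = kTB = 1.38×10⁻²³ × 370 × 6.36×10⁴ = 3.25×10⁻¹⁶ W = 325 aW

325 aW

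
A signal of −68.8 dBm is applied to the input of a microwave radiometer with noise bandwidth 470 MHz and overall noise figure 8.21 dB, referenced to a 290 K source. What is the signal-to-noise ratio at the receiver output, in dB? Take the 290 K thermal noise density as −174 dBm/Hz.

Noise floor: N = −174 + 10 log₁₀(B) + NF
10 log₁₀(4.70×10⁸) = 86.72 dB
N = −174 + 86.72 + 8.21 = −79.07 dBm
SNR = P_sig − N = −68.8 − (−79.07) = 10.27 dB → 10.3 dB

10.3 dB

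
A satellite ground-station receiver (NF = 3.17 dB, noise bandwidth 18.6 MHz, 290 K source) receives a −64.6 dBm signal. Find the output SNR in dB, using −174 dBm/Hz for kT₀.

Noise floor: N = −174 + 10 log₁₀(B) + NF
10 log₁₀(1.86×10⁷) = 72.7 dB
N = −174 + 72.7 + 3.17 = −98.13 dBm
SNR = P_sig − N = −64.6 − (−98.13) = 33.53 dB → 33.5 dB

33.5 dB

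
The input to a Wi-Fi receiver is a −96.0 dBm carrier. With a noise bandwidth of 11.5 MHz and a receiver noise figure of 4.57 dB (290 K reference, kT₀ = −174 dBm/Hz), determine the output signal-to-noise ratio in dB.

2.8 dB

Noise floor: N = −174 + 10 log₁₀(B) + NF
10 log₁₀(1.15×10⁷) = 70.61 dB
N = −174 + 70.61 + 4.57 = −98.82 dBm
SNR = P_sig − N = −96.0 − (−98.82) = 2.82 dB → 2.8 dB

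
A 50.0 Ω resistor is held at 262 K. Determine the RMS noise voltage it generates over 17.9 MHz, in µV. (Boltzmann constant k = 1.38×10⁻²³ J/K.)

V_n = √(4kTRB)
4kTRB = 4 × 1.38×10⁻²³ × 262 × 5.00×10¹ × 1.79×10⁷ = 1.29×10⁻¹¹ V²
V_n = √(1.29×10⁻¹¹) = 3.60×10⁻⁶ V = 3.60 µV

3.60 µV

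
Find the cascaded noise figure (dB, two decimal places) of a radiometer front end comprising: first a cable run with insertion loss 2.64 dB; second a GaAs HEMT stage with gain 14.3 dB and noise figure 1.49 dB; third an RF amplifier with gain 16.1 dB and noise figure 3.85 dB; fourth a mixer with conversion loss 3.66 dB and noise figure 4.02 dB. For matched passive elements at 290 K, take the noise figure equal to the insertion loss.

Convert to linear (a loss of L dB is a gain of −L dB): F_i = 10^(NF_i/10), G_i = 10^(G_i,dB/10)
  Stage 1: F_1 = 10^(2.64/10) = 1.837, G_1 = 10^(−2.64/10) = 0.5445
  Stage 2: F_2 = 10^(1.49/10) = 1.409, G_2 = 10^(14.3/10) = 26.92
  Stage 3: F_3 = 10^(3.85/10) = 2.427, G_3 = 10^(16.1/10) = 40.74
  Stage 4: F_4 = 10^(4.02/10) = 2.523, G_4 = 10^(−3.66/10) = 0.4305
Friis cascade:
  F = 1.837 + (1.409 − 1)/0.5445 + (2.427 − 1)/14.66 + (2.523 − 1)/597.0 = 2.688
NF = 10 log₁₀(2.688) = 4.29 dB

4.29 dB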